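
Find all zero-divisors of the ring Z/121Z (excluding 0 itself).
nonzero zero-divisors of Z/121Z = {11, 22, 33, 44, 55, 66, 77, 88, 99, 110}

An element a ∈ Z/121Z (with a ≠ 0) is a zero-divisor iff gcd(a, 121) > 1 (because a is a unit precisely when gcd(a, n) = 1, and in Z/nZ every nonzero, non-unit element is a zero-divisor). Scan a = 1, ..., 120 and keep those with gcd(a, 121) > 1:
  gcd(11, 121) = 11, gcd(22, 121) = 11, gcd(33, 121) = 11, gcd(44, 121) = 11, gcd(55, 121) = 11, gcd(66, 121) = 11, gcd(77, 121) = 11, gcd(88, 121) = 11, gcd(99, 121) = 11, gcd(110, 121) = 11.
All other a ∈ {1, ..., 120} have gcd(a, 121) = 1 and are units. So the nonzero zero-divisors are exactly the 10 values of a appearing in this scan.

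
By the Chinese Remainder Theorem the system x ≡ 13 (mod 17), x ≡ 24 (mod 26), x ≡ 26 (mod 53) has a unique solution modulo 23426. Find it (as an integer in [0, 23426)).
The moduli 17, 26, 53 are pairwise coprime, so by the CRT there is a unique solution mod 17·26·53 = 23426.
Solve by successive substitution. Start with x ≡ 13 (mod 17).
  Combine with x ≡ 24 (mod 26): write x = 13 + 17·t and require 13 + 17·t ≡ 24 (mod 26), i.e. 17·t ≡ 24 − 13 ≡ 11 (mod 26). Since 17^(−1) ≡ 23 (mod 26), t ≡ 23·11 ≡ 19 (mod 26). So x ≡ 13 + 17·19 = 336 (mod 442).
  Combine with x ≡ 26 (mod 53): write x = 336 + 442·t and require 336 + 442·t ≡ 26 (mod 53), i.e. 442·t ≡ 26 − 336 ≡ 8 (mod 53). Since 442^(−1) ≡ 3 (mod 53) (442 ≡ 18 (mod 53)), t ≡ 3·8 ≡ 24 (mod 53). So x ≡ 336 + 442·24 = 10944 (mod 23426).
Unique solution in [0, 23426): x = 10944.

Final answer: x ≡ 10944 (mod 23426); the representative in [0, 23426) is 10944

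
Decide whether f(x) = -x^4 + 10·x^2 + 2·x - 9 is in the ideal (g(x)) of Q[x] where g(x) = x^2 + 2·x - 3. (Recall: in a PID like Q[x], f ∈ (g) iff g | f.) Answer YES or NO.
NO

In Q[x] the ideal (g) consists of all multiples of g, so f ∈ (g) iff g | f, i.e. iff the remainder of f on division by g is 0. Divide f by g (g is monic, so eliminate the leading term of the running remainder at each step):
  leading term -x^4: subtract (-x^2)·g(x) = -x^4 - 2·x^3 + 3·x^2, leaving 2·x^3 + 7·x^2 + 2·x - 9
  leading term 2·x^3: subtract (2·x)·g(x) = 2·x^3 + 4·x^2 - 6·x, leaving 3·x^2 + 8·x - 9
  leading term 3·x^2: subtract (3)·g(x) = 3·x^2 + 6·x - 9, leaving 2·x
The remainder r(x) = 2·x ≠ 0 (and deg r < deg g), so g ∤ f, i.e. f ∉ (g).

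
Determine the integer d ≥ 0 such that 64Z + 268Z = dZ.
(64, 268) = (4); d = 4

In the PID Z, (a, b) is generated by gcd(a, b). Compute gcd(268, 64) with the extended Euclidean algorithm, tracking rows (r, s, t) with s·268 + t·64 = r:
  row A: (268, 1, 0)   [1·268 + 0·64 = 268]
  row B: (64, 0, 1)   [0·268 + 1·64 = 64]
  268 = 4·64 + 12   → row C = row A − 4·row B = (12, 1, −4)   [check: 1·268 − 4·64 = 12]
  64 = 5·12 + 4   → row D = row B − 5·row C = (4, −5, 21)   [check: −5·268 + 21·64 = 4]
  12 = 3·4 + 0   → remainder 0, stop. gcd = 4 (last nonzero row D).
So gcd(64, 268) = 4, with Bézout identity −5·268 + 21·64 = 4. Containment (⊇): the Bézout identity exhibits 4 as an element of (64, 268), giving (4) ⊆ (64, 268). Containment (⊆): since 4 | 64 and 4 | 268 (64 = 4·16, 268 = 4·67), every Z-linear combination of 64 and 268 is divisible by 4, so (64, 268) ⊆ (4). Therefore (64, 268) = (4), d = 4.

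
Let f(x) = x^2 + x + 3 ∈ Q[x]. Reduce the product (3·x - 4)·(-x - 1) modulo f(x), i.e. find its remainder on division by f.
a · b ≡ 4·x + 13 (mod f(x))

First multiply in Q[x] without reducing: a · b = -3·x^2 + x + 4. Now divide by f(x) = x^2 + x + 3, eliminating the leading term at each step:
  leading term -3·x^2: subtract (-3)·f(x) = -3·x^2 - 3·x - 9, leaving 4·x + 13
The degree is now < 2, so this is the remainder. Hence a · b ≡ 4·x + 13 in Q[x]/(f).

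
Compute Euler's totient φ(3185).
φ is multiplicative, with φ(p^e) = p^e − p^(e−1). Factorise 3185 = 5 · 7^2 · 13. Then
  φ(3185) = (5 − 1) · (7^2 − 7^1) · (13 − 1) = 4 · 42 · 12 = 2016.

Final answer: φ(3185) = 2016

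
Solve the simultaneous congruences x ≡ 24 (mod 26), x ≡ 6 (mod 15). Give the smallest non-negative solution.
x ≡ 336 (mod 390); the representative in [0, 390) is 336

The moduli 26, 15 are pairwise coprime, so by the CRT there is a unique solution mod 26·15 = 390.
Solve by successive substitution. Start with x ≡ 24 (mod 26).
  Combine with x ≡ 6 (mod 15): write x = 24 + 26·t and require 24 + 26·t ≡ 6 (mod 15), i.e. 26·t ≡ 6 − 24 ≡ 12 (mod 15). Since 26^(−1) ≡ 11 (mod 15) (26 ≡ 11 (mod 15)), t ≡ 11·12 ≡ 12 (mod 15). So x ≡ 24 + 26·12 = 336 (mod 390).
Unique solution in [0, 390): x = 336.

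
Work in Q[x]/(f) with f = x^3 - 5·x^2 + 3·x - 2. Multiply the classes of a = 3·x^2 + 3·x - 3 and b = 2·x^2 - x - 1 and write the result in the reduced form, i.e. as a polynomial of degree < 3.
First multiply in Q[x] without reducing: a · b = 6·x^4 + 3·x^3 - 12·x^2 + 3. Now divide by f(x) = x^3 - 5·x^2 + 3·x - 2, eliminating the leading term at each step:
  leading term 6·x^4: subtract (6·x)·f(x) = 6·x^4 - 30·x^3 + 18·x^2 - 12·x, leaving 33·x^3 - 30·x^2 + 12·x + 3
  leading term 33·x^3: subtract (33)·f(x) = 33·x^3 - 165·x^2 + 99·x - 66, leaving 135·x^2 - 87·x + 69
The degree is now < 3, so this is the remainder. Hence a · b ≡ 135·x^2 - 87·x + 69 in Q[x]/(f).

Final answer: a · b ≡ 135·x^2 - 87·x + 69 (mod f(x))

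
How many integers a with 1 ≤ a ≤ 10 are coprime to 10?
The number of a ∈ {1, ..., 10} with gcd(a, 10) = 1 is by definition Euler's totient φ(10). φ is multiplicative, with φ(p^e) = p^e − p^(e−1). Factorise 10 = 2 · 5. Then
  φ(10) = (2 − 1) · (5 − 1) = 1 · 4 = 4.
So there are 4 such integers.

Final answer: 4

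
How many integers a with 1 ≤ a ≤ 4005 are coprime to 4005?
2112

The number of a ∈ {1, ..., 4005} with gcd(a, 4005) = 1 is by definition Euler's totient φ(4005). φ is multiplicative, with φ(p^e) = p^e − p^(e−1). Factorise 4005 = 3^2 · 5 · 89. Then
  φ(4005) = (3^2 − 3^1) · (5 − 1) · (89 − 1) = 6 · 4 · 88 = 2112.
So there are 2112 such integers.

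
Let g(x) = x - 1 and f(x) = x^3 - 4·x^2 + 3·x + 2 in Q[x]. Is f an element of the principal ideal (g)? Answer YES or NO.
NO

In Q[x] the ideal (g) consists of all multiples of g, so f ∈ (g) iff g | f, i.e. iff the remainder of f on division by g is 0. Divide f by g (g is monic, so eliminate the leading term of the running remainder at each step):
  leading term x^3: subtract (x^2)·g(x) = x^3 - x^2, leaving -3·x^2 + 3·x + 2
  leading term -3·x^2: subtract (-3·x)·g(x) = -3·x^2 + 3·x, leaving 2
The remainder r(x) = 2 ≠ 0 (and deg r < deg g), so g ∤ f, i.e. f ∉ (g).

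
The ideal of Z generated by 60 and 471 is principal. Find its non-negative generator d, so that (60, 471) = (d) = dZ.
In the PID Z, (a, b) is generated by gcd(a, b). Compute gcd(471, 60) with the extended Euclidean algorithm, tracking rows (r, s, t) with s·471 + t·60 = r:
  row A: (471, 1, 0)   [1·471 + 0·60 = 471]
  row B: (60, 0, 1)   [0·471 + 1·60 = 60]
  471 = 7·60 + 51   → row C = row A − 7·row B = (51, 1, −7)   [check: 1·471 − 7·60 = 51]
  60 = 1·51 + 9   → row D = row B − 1·row C = (9, −1, 8)   [check: −1·471 + 8·60 = 9]
  51 = 5·9 + 6   → row E = row C − 5·row D = (6, 6, −47)   [check: 6·471 − 47·60 = 6]
  9 = 1·6 + 3   → row F = row D − 1·row E = (3, −7, 55)   [check: −7·471 + 55·60 = 3]
  6 = 2·3 + 0   → remainder 0, stop. gcd = 3 (last nonzero row F).
So gcd(60, 471) = 3, with Bézout identity −7·471 + 55·60 = 3. Containment (⊇): the Bézout identity exhibits 3 as an element of (60, 471), giving (3) ⊆ (60, 471). Containment (⊆): since 3 | 60 and 3 | 471 (60 = 3·20, 471 = 3·157), every Z-linear combination of 60 and 471 is divisible by 3, so (60, 471) ⊆ (3). Therefore (60, 471) = (3), d = 3.

Final answer: (60, 471) = (3); d = 3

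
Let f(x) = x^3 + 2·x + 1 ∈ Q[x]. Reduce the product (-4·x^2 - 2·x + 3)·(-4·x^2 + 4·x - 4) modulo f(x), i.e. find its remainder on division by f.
a · b ≡ -36·x^2 + 20·x - 4 (mod f(x))

First multiply in Q[x] without reducing: a · b = 16·x^4 - 8·x^3 - 4·x^2 + 20·x - 12. Now divide by f(x) = x^3 + 2·x + 1, eliminating the leading term at each step:
  leading term 16·x^4: subtract (16·x)·f(x) = 16·x^4 + 32·x^2 + 16·x, leaving -8·x^3 - 36·x^2 + 4·x - 12
  leading term -8·x^3: subtract (-8)·f(x) = -8·x^3 - 16·x - 8, leaving -36·x^2 + 20·x - 4
The degree is now < 3, so this is the remainder. Hence a · b ≡ -36·x^2 + 20·x - 4 in Q[x]/(f).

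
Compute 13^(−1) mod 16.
13^(−1) ≡ 5 (mod 16)

Apply the extended Euclidean algorithm to (16, 13), tracking rows (r, s, t) with s·16 + t·13 = r. Each division r_prev = q·r_cur + r_new produces the new row as (previous row) − q·(current row):
  row A: (16, 1, 0)   [1·16 + 0·13 = 16]
  row B: (13, 0, 1)   [0·16 + 1·13 = 13]
  16 = 1·13 + 3   → row C = row A − 1·row B = (3, 1, −1)   [check: 1·16 − 1·13 = 3]
  13 = 4·3 + 1   → row D = row B − 4·row C = (1, −4, 5)   [check: −4·16 + 5·13 = 1]
  3 = 3·1 + 0   → remainder 0, stop. gcd = 1 (last nonzero row D).
The gcd is 1, so 13 is invertible mod 16. The last nonzero row gives −4·16 + 5·13 = 1, so t = 5. So 13^(−1) ≡ 5 (mod 16). Verify: 13 · 5 = 65 ≡ 1 (mod 16). ✓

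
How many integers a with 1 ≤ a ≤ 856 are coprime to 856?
424

The number of a ∈ {1, ..., 856} with gcd(a, 856) = 1 is by definition Euler's totient φ(856). φ is multiplicative, with φ(p^e) = p^e − p^(e−1). Factorise 856 = 2^3 · 107. Then
  φ(856) = (2^3 − 2^2) · (107 − 1) = 4 · 106 = 424.
So there are 424 such integers.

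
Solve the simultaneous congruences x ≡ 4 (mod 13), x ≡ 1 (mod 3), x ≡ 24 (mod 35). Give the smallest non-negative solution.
x ≡ 199 (mod 1365); the representative in [0, 1365) is 199

The moduli 13, 3, 35 are pairwise coprime, so by the CRT there is a unique solution mod 13·3·35 = 1365.
Solve by successive substitution. Start with x ≡ 4 (mod 13).
  Combine with x ≡ 1 (mod 3): write x = 4 + 13·t and require 4 + 13·t ≡ 1 (mod 3), i.e. 13·t ≡ 1 − 4 ≡ 0 (mod 3). Since 13^(−1) ≡ 1 (mod 3) (13 ≡ 1 (mod 3)), t ≡ 1·0 ≡ 0 (mod 3). So x ≡ 4 + 13·0 = 4 (mod 39).
  Combine with x ≡ 24 (mod 35): write x = 4 + 39·t and require 4 + 39·t ≡ 24 (mod 35), i.e. 39·t ≡ 24 − 4 ≡ 20 (mod 35). Since 39^(−1) ≡ 9 (mod 35) (39 ≡ 4 (mod 35)), t ≡ 9·20 ≡ 5 (mod 35). So x ≡ 4 + 39·5 = 199 (mod 1365).
Unique solution in [0, 1365): x = 199.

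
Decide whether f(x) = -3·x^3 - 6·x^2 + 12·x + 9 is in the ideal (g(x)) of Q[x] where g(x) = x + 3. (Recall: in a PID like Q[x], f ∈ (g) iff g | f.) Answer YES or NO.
In Q[x] the ideal (g) consists of all multiples of g, so f ∈ (g) iff g | f, i.e. iff the remainder of f on division by g is 0. Divide f by g (g is monic, so eliminate the leading term of the running remainder at each step):
  leading term -3·x^3: subtract (-3·x^2)·g(x) = -3·x^3 - 9·x^2, leaving 3·x^2 + 12·x + 9
  leading term 3·x^2: subtract (3·x)·g(x) = 3·x^2 + 9·x, leaving 3·x + 9
  leading term 3·x: subtract (3)·g(x) = 3·x + 9, leaving 0
The remainder is 0, so f(x) = g(x) · h(x) with h(x) = -3·x^2 + 3·x + 3. Hence g | f, i.e. f ∈ (g).

Final answer: YES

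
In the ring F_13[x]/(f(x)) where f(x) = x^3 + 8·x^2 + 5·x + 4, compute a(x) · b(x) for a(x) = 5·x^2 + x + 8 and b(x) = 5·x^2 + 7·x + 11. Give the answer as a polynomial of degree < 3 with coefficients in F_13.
a · b ≡ 9·x^2 (mod f(x))

Multiply as integer polynomials: a · b = 25·x^4 + 40·x^3 + 102·x^2 + 67·x + 88. Reducing coefficients mod 13: a · b ≡ 12·x^4 + x^3 + 11·x^2 + 2·x + 10. Now divide by f(x) = x^3 + 8·x^2 + 5·x + 4 in F_13[x], eliminating the leading term at each step:
  leading term 12·x^4: subtract (12·x)·f(x) = 12·x^4 + 5·x^3 + 8·x^2 + 9·x, leaving 9·x^3 + 3·x^2 + 6·x + 10 (coefficients mod 13)
  leading term 9·x^3: subtract (9)·f(x) = 9·x^3 + 7·x^2 + 6·x + 10, leaving 9·x^2 (coefficients mod 13)
The degree is now < 3, so this is the remainder. Hence a · b ≡ 9·x^2 in F_13[x]/(f).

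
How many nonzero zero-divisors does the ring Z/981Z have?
Z/981Z has 332 nonzero zero-divisors

In Z/981Z each nonzero element is either a unit (gcd with 981 is 1) or a zero-divisor (gcd > 1). The number of units is φ(981): factorise 981 = 3^2 · 109, so φ(981) = (3^2 − 3^1) · (109 − 1) = 6 · 108 = 648. The nonzero elements number 981 − 1 = 980. Hence the nonzero zero-divisors number 980 − 648 = 332.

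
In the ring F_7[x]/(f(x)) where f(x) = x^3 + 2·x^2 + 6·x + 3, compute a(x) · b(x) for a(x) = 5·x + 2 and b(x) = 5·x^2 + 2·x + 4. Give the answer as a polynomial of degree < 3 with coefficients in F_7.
a · b ≡ 5·x^2 + 3 (mod f(x))

Multiply as integer polynomials: a · b = 25·x^3 + 20·x^2 + 24·x + 8. Reducing coefficients mod 7: a · b ≡ 4·x^3 + 6·x^2 + 3·x + 1. Now divide by f(x) = x^3 + 2·x^2 + 6·x + 3 in F_7[x], eliminating the leading term at each step:
  leading term 4·x^3: subtract (4)·f(x) = 4·x^3 + x^2 + 3·x + 5, leaving 5·x^2 + 3 (coefficients mod 7)
The degree is now < 3, so this is the remainder. Hence a · b ≡ 5·x^2 + 3 in F_7[x]/(f).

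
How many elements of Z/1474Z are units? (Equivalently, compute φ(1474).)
Z/1474Z has φ(1474) = 660 units

An element a ∈ Z/1474Z is a unit iff gcd(a, 1474) = 1, so the number of units is φ(1474). φ is multiplicative, with φ(p^e) = p^e − p^(e−1). Factorise 1474 = 2 · 11 · 67. Then
  φ(1474) = (2 − 1) · (11 − 1) · (67 − 1) = 1 · 10 · 66 = 660.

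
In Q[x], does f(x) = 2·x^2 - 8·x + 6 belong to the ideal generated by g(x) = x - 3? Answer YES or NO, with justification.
YES

In Q[x] the ideal (g) consists of all multiples of g, so f ∈ (g) iff g | f, i.e. iff the remainder of f on division by g is 0. Divide f by g (g is monic, so eliminate the leading term of the running remainder at each step):
  leading term 2·x^2: subtract (2·x)·g(x) = 2·x^2 - 6·x, leaving 6 - 2·x
  leading term -2·x: subtract (-2)·g(x) = 6 - 2·x, leaving 0
The remainder is 0, so f(x) = g(x) · h(x) with h(x) = 2·x - 2. Hence g | f, i.e. f ∈ (g).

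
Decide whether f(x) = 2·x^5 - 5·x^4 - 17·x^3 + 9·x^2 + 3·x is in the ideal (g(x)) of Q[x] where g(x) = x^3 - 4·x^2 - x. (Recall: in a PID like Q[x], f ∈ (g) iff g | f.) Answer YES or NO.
In Q[x] the ideal (g) consists of all multiples of g, so f ∈ (g) iff g | f, i.e. iff the remainder of f on division by g is 0. Divide f by g (g is monic, so eliminate the leading term of the running remainder at each step):
  leading term 2·x^5: subtract (2·x^2)·g(x) = 2·x^5 - 8·x^4 - 2·x^3, leaving 3·x^4 - 15·x^3 + 9·x^2 + 3·x
  leading term 3·x^4: subtract (3·x)·g(x) = 3·x^4 - 12·x^3 - 3·x^2, leaving -3·x^3 + 12·x^2 + 3·x
  leading term -3·x^3: subtract (-3)·g(x) = -3·x^3 + 12·x^2 + 3·x, leaving 0
The remainder is 0, so f(x) = g(x) · h(x) with h(x) = 2·x^2 + 3·x - 3. Hence g | f, i.e. f ∈ (g).

Final answer: YES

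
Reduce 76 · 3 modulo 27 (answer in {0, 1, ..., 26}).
Reduce the factors first: 76 ≡ 22 (mod 27), so 76 · 3 ≡ 22 · 3 (mod 27). 22 · 3 = 66. Dividing by 27: 66 = 2·27 + 12. So (76 · 3) mod 27 = 12.

Final answer: 12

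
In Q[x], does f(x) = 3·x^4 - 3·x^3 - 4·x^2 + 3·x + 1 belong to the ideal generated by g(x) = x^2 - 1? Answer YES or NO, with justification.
YES

In Q[x] the ideal (g) consists of all multiples of g, so f ∈ (g) iff g | f, i.e. iff the remainder of f on division by g is 0. Divide f by g (g is monic, so eliminate the leading term of the running remainder at each step):
  leading term 3·x^4: subtract (3·x^2)·g(x) = 3·x^4 - 3·x^2, leaving -3·x^3 - x^2 + 3·x + 1
  leading term -3·x^3: subtract (-3·x)·g(x) = -3·x^3 + 3·x, leaving 1 - x^2
  leading term -x^2: subtract (-1)·g(x) = 1 - x^2, leaving 0
The remainder is 0, so f(x) = g(x) · h(x) with h(x) = 3·x^2 - 3·x - 1. Hence g | f, i.e. f ∈ (g).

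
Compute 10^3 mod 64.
Use repeated squaring. Binary(3) = 11. Walk through the bits of the exponent 3 left-to-right: at each bit after the leading one, square the running value, then multiply by 10 if the bit is 1 (always reducing mod 64):
  bit 1 = 1 (leading): start with 10.
  bit 2 = 1: square 10^2 = 100 ≡ 36; bit is 1, so multiply 36·10 = 360 ≡ 40 (mod 64).
Final value: 10^3 ≡ 40 (mod 64).

Final answer: 40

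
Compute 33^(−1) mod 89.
33^(−1) ≡ 27 (mod 89)

Apply the extended Euclidean algorithm to (89, 33), tracking rows (r, s, t) with s·89 + t·33 = r. Each division r_prev = q·r_cur + r_new produces the new row as (previous row) − q·(current row):
  row A: (89, 1, 0)   [1·89 + 0·33 = 89]
  row B: (33, 0, 1)   [0·89 + 1·33 = 33]
  89 = 2·33 + 23   → row C = row A − 2·row B = (23, 1, −2)   [check: 1·89 − 2·33 = 23]
  33 = 1·23 + 10   → row D = row B − 1·row C = (10, −1, 3)   [check: −1·89 + 3·33 = 10]
  23 = 2·10 + 3   → row E = row C − 2·row D = (3, 3, −8)   [check: 3·89 − 8·33 = 3]
  10 = 3·3 + 1   → row F = row D − 3·row E = (1, −10, 27)   [check: −10·89 + 27·33 = 1]
  3 = 3·1 + 0   → remainder 0, stop. gcd = 1 (last nonzero row F).
The gcd is 1, so 33 is invertible mod 89. The last nonzero row gives −10·89 + 27·33 = 1, so t = 27. So 33^(−1) ≡ 27 (mod 89). Verify: 33 · 27 = 891 ≡ 1 (mod 89). ✓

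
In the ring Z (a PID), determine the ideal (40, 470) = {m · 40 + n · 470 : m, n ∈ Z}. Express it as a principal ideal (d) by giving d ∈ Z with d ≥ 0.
(40, 470) = (10); d = 10

In the PID Z, (a, b) is generated by gcd(a, b). Compute gcd(470, 40) with the extended Euclidean algorithm, tracking rows (r, s, t) with s·470 + t·40 = r:
  row A: (470, 1, 0)   [1·470 + 0·40 = 470]
  row B: (40, 0, 1)   [0·470 + 1·40 = 40]
  470 = 11·40 + 30   → row C = row A − 11·row B = (30, 1, −11)   [check: 1·470 − 11·40 = 30]
  40 = 1·30 + 10   → row D = row B − 1·row C = (10, −1, 12)   [check: −1·470 + 12·40 = 10]
  30 = 3·10 + 0   → remainder 0, stop. gcd = 10 (last nonzero row D).
So gcd(40, 470) = 10, with Bézout identity −1·470 + 12·40 = 10. Containment (⊇): the Bézout identity exhibits 10 as an element of (40, 470), giving (10) ⊆ (40, 470). Containment (⊆): since 10 | 40 and 10 | 470 (40 = 10·4, 470 = 10·47), every Z-linear combination of 40 and 470 is divisible by 10, so (40, 470) ⊆ (10). Therefore (40, 470) = (10), d = 10.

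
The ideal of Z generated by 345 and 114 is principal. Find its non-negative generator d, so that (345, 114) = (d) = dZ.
(345, 114) = (3); d = 3

In the PID Z, (a, b) is generated by gcd(a, b). Compute gcd(345, 114) with the extended Euclidean algorithm, tracking rows (r, s, t) with s·345 + t·114 = r:
  row A: (345, 1, 0)   [1·345 + 0·114 = 345]
  row B: (114, 0, 1)   [0·345 + 1·114 = 114]
  345 = 3·114 + 3   → row C = row A − 3·row B = (3, 1, −3)   [check: 1·345 − 3·114 = 3]
  114 = 38·3 + 0   → remainder 0, stop. gcd = 3 (last nonzero row C).
So gcd(345, 114) = 3, with Bézout identity 1·345 − 3·114 = 3. Containment (⊇): the Bézout identity exhibits 3 as an element of (345, 114), giving (3) ⊆ (345, 114). Containment (⊆): since 3 | 345 and 3 | 114 (345 = 3·115, 114 = 3·38), every Z-linear combination of 345 and 114 is divisible by 3, so (345, 114) ⊆ (3). Therefore (345, 114) = (3), d = 3.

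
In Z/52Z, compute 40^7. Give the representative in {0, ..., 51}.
40

Use repeated squaring. Binary(7) = 111. Walk through the bits of the exponent 7 left-to-right: at each bit after the leading one, square the running value, then multiply by 40 if the bit is 1 (always reducing mod 52):
  bit 1 = 1 (leading): start with 40.
  bit 2 = 1: square 40^2 = 1600 ≡ 40; bit is 1, so multiply 40·40 = 1600 ≡ 40 (mod 52).
  bit 3 = 1: square 40^2 = 1600 ≡ 40; bit is 1, so multiply 40·40 = 1600 ≡ 40 (mod 52).
Final value: 40^7 ≡ 40 (mod 52).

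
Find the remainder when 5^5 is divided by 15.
Use repeated squaring. Binary(5) = 101. Walk through the bits of the exponent 5 left-to-right: at each bit after the leading one, square the running value, then multiply by 5 if the bit is 1 (always reducing mod 15):
  bit 1 = 1 (leading): start with 5.
  bit 2 = 0: square 5^2 = 25 ≡ 10 (mod 15).
  bit 3 = 1: square 10^2 = 100 ≡ 10; bit is 1, so multiply 10·5 = 50 ≡ 5 (mod 15).
Final value: 5^5 ≡ 5 (mod 15).

Final answer: 5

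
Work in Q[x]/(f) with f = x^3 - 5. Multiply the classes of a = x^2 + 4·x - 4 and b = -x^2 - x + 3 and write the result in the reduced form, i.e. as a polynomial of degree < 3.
First multiply in Q[x] without reducing: a · b = -x^4 - 5·x^3 + 3·x^2 + 16·x - 12. Now divide by f(x) = x^3 - 5, eliminating the leading term at each step:
  leading term -x^4: subtract (-x)·f(x) = -x^4 + 5·x, leaving -5·x^3 + 3·x^2 + 11·x - 12
  leading term -5·x^3: subtract (-5)·f(x) = 25 - 5·x^3, leaving 3·x^2 + 11·x - 37
The degree is now < 3, so this is the remainder. Hence a · b ≡ 3·x^2 + 11·x - 37 in Q[x]/(f).

Final answer: a · b ≡ 3·x^2 + 11·x - 37 (mod f(x))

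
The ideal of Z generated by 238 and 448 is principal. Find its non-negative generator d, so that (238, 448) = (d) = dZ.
In the PID Z, (a, b) is generated by gcd(a, b). Compute gcd(448, 238) with the extended Euclidean algorithm, tracking rows (r, s, t) with s·448 + t·238 = r:
  row A: (448, 1, 0)   [1·448 + 0·238 = 448]
  row B: (238, 0, 1)   [0·448 + 1·238 = 238]
  448 = 1·238 + 210   → row C = row A − 1·row B = (210, 1, −1)   [check: 1·448 − 1·238 = 210]
  238 = 1·210 + 28   → row D = row B − 1·row C = (28, −1, 2)   [check: −1·448 + 2·238 = 28]
  210 = 7·28 + 14   → row E = row C − 7·row D = (14, 8, −15)   [check: 8·448 − 15·238 = 14]
  28 = 2·14 + 0   → remainder 0, stop. gcd = 14 (last nonzero row E).
So gcd(238, 448) = 14, with Bézout identity 8·448 − 15·238 = 14. Containment (⊇): the Bézout identity exhibits 14 as an element of (238, 448), giving (14) ⊆ (238, 448). Containment (⊆): since 14 | 238 and 14 | 448 (238 = 14·17, 448 = 14·32), every Z-linear combination of 238 and 448 is divisible by 14, so (238, 448) ⊆ (14). Therefore (238, 448) = (14), d = 14.

Final answer: (238, 448) = (14); d = 14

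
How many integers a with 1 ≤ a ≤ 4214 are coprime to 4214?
1764

The number of a ∈ {1, ..., 4214} with gcd(a, 4214) = 1 is by definition Euler's totient φ(4214). φ is multiplicative, with φ(p^e) = p^e − p^(e−1). Factorise 4214 = 2 · 7^2 · 43. Then
  φ(4214) = (2 − 1) · (7^2 − 7^1) · (43 − 1) = 1 · 42 · 42 = 1764.
So there are 1764 such integers.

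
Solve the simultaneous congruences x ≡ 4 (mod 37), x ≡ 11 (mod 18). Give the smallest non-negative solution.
The moduli 37, 18 are pairwise coprime, so by the CRT there is a unique solution mod 37·18 = 666.
Solve by successive substitution. Start with x ≡ 4 (mod 37).
  Combine with x ≡ 11 (mod 18): write x = 4 + 37·t and require 4 + 37·t ≡ 11 (mod 18), i.e. 37·t ≡ 11 − 4 ≡ 7 (mod 18). Since 37^(−1) ≡ 1 (mod 18) (37 ≡ 1 (mod 18)), t ≡ 1·7 ≡ 7 (mod 18). So x ≡ 4 + 37·7 = 263 (mod 666).
Unique solution in [0, 666): x = 263.

Final answer: x ≡ 263 (mod 666); the representative in [0, 666) is 263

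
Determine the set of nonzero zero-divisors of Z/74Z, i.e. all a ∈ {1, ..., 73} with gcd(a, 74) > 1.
nonzero zero-divisors of Z/74Z = {2, 4, 6, 8, 10, 12, 14, 16, 18, 20, 22, 24, 26, 28, 30, 32, 34, 36, 37, 38, 40, 42, 44, 46, 48, 50, 52, 54, 56, 58, 60, 62, 64, 66, 68, 70, 72}

An element a ∈ Z/74Z (with a ≠ 0) is a zero-divisor iff gcd(a, 74) > 1 (because a is a unit precisely when gcd(a, n) = 1, and in Z/nZ every nonzero, non-unit element is a zero-divisor). Scan a = 1, ..., 73 and keep those with gcd(a, 74) > 1:
  gcd(2, 74) = 2, gcd(4, 74) = 2, gcd(6, 74) = 2, gcd(8, 74) = 2, gcd(10, 74) = 2, gcd(12, 74) = 2, gcd(14, 74) = 2, gcd(16, 74) = 2, gcd(18, 74) = 2, gcd(20, 74) = 2, gcd(22, 74) = 2, gcd(24, 74) = 2, gcd(26, 74) = 2, gcd(28, 74) = 2, gcd(30, 74) = 2, gcd(32, 74) = 2, gcd(34, 74) = 2, gcd(36, 74) = 2, gcd(37, 74) = 37, gcd(38, 74) = 2, gcd(40, 74) = 2, gcd(42, 74) = 2, gcd(44, 74) = 2, gcd(46, 74) = 2, gcd(48, 74) = 2, gcd(50, 74) = 2, gcd(52, 74) = 2, gcd(54, 74) = 2, gcd(56, 74) = 2, gcd(58, 74) = 2, gcd(60, 74) = 2, gcd(62, 74) = 2, gcd(64, 74) = 2, gcd(66, 74) = 2, gcd(68, 74) = 2, gcd(70, 74) = 2, gcd(72, 74) = 2.
All other a ∈ {1, ..., 73} have gcd(a, 74) = 1 and are units. So the nonzero zero-divisors are exactly the 37 values of a appearing in this scan.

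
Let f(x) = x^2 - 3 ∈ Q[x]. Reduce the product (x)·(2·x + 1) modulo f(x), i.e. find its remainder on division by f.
a · b ≡ x + 6 (mod f(x))

First multiply in Q[x] without reducing: a · b = 2·x^2 + x. Now divide by f(x) = x^2 - 3, eliminating the leading term at each step:
  leading term 2·x^2: subtract (2)·f(x) = 2·x^2 - 6, leaving x + 6
The degree is now < 2, so this is the remainder. Hence a · b ≡ x + 6 in Q[x]/(f).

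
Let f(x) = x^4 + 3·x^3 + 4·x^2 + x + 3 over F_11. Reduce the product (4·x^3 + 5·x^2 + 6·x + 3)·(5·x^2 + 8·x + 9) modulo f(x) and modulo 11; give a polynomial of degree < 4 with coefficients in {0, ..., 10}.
Multiply as integer polynomials: a · b = 20·x^5 + 57·x^4 + 106·x^3 + 108·x^2 + 78·x + 27. Reducing coefficients mod 11: a · b ≡ 9·x^5 + 2·x^4 + 7·x^3 + 9·x^2 + x + 5. Now divide by f(x) = x^4 + 3·x^3 + 4·x^2 + x + 3 in F_11[x], eliminating the leading term at each step:
  leading term 9·x^5: subtract (9·x)·f(x) = 9·x^5 + 5·x^4 + 3·x^3 + 9·x^2 + 5·x, leaving 8·x^4 + 4·x^3 + 7·x + 5 (coefficients mod 11)
  leading term 8·x^4: subtract (8)·f(x) = 8·x^4 + 2·x^3 + 10·x^2 + 8·x + 2, leaving 2·x^3 + x^2 + 10·x + 3 (coefficients mod 11)
The degree is now < 4, so this is the remainder. Hence a · b ≡ 2·x^3 + x^2 + 10·x + 3 in F_11[x]/(f).

Final answer: a · b ≡ 2·x^3 + x^2 + 10·x + 3 (mod f(x))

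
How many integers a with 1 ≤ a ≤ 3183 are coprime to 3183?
The number of a ∈ {1, ..., 3183} with gcd(a, 3183) = 1 is by definition Euler's totient φ(3183). φ is multiplicative, with φ(p^e) = p^e − p^(e−1). Factorise 3183 = 3 · 1061. Then
  φ(3183) = (3 − 1) · (1061 − 1) = 2 · 1060 = 2120.
So there are 2120 such integers.

Final answer: 2120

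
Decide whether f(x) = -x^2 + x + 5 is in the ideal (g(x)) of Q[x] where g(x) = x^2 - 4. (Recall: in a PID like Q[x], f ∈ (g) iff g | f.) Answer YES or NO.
NO

In Q[x] the ideal (g) consists of all multiples of g, so f ∈ (g) iff g | f, i.e. iff the remainder of f on division by g is 0. Divide f by g (g is monic, so eliminate the leading term of the running remainder at each step):
  leading term -x^2: subtract (-1)·g(x) = 4 - x^2, leaving x + 1
The remainder r(x) = x + 1 ≠ 0 (and deg r < deg g), so g ∤ f, i.e. f ∉ (g).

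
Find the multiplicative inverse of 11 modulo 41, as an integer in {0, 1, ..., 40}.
Apply the extended Euclidean algorithm to (41, 11), tracking rows (r, s, t) with s·41 + t·11 = r. Each division r_prev = q·r_cur + r_new produces the new row as (previous row) − q·(current row):
  row A: (41, 1, 0)   [1·41 + 0·11 = 41]
  row B: (11, 0, 1)   [0·41 + 1·11 = 11]
  41 = 3·11 + 8   → row C = row A − 3·row B = (8, 1, −3)   [check: 1·41 − 3·11 = 8]
  11 = 1·8 + 3   → row D = row B − 1·row C = (3, −1, 4)   [check: −1·41 + 4·11 = 3]
  8 = 2·3 + 2   → row E = row C − 2·row D = (2, 3, −11)   [check: 3·41 − 11·11 = 2]
  3 = 1·2 + 1   → row F = row D − 1·row E = (1, −4, 15)   [check: −4·41 + 15·11 = 1]
  2 = 2·1 + 0   → remainder 0, stop. gcd = 1 (last nonzero row F).
The gcd is 1, so 11 is invertible mod 41. The last nonzero row gives −4·41 + 15·11 = 1, so t = 15. So 11^(−1) ≡ 15 (mod 41). Verify: 11 · 15 = 165 ≡ 1 (mod 41). ✓

Final answer: 11^(−1) ≡ 15 (mod 41)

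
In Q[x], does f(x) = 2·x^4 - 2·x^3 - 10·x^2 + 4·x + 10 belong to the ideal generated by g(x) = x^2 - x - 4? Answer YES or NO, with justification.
NO

In Q[x] the ideal (g) consists of all multiples of g, so f ∈ (g) iff g | f, i.e. iff the remainder of f on division by g is 0. Divide f by g (g is monic, so eliminate the leading term of the running remainder at each step):
  leading term 2·x^4: subtract (2·x^2)·g(x) = 2·x^4 - 2·x^3 - 8·x^2, leaving -2·x^2 + 4·x + 10
  leading term -2·x^2: subtract (-2)·g(x) = -2·x^2 + 2·x + 8, leaving 2·x + 2
The remainder r(x) = 2·x + 2 ≠ 0 (and deg r < deg g), so g ∤ f, i.e. f ∉ (g).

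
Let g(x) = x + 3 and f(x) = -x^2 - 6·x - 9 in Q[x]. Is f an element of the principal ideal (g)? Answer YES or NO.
YES

In Q[x] the ideal (g) consists of all multiples of g, so f ∈ (g) iff g | f, i.e. iff the remainder of f on division by g is 0. Divide f by g (g is monic, so eliminate the leading term of the running remainder at each step):
  leading term -x^2: subtract (-x)·g(x) = -x^2 - 3·x, leaving -3·x - 9
  leading term -3·x: subtract (-3)·g(x) = -3·x - 9, leaving 0
The remainder is 0, so f(x) = g(x) · h(x) with h(x) = -x - 3. Hence g | f, i.e. f ∈ (g).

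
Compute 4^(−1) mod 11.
Apply the extended Euclidean algorithm to (11, 4), tracking rows (r, s, t) with s·11 + t·4 = r. Each division r_prev = q·r_cur + r_new produces the new row as (previous row) − q·(current row):
  row A: (11, 1, 0)   [1·11 + 0·4 = 11]
  row B: (4, 0, 1)   [0·11 + 1·4 = 4]
  11 = 2·4 + 3   → row C = row A − 2·row B = (3, 1, −2)   [check: 1·11 − 2·4 = 3]
  4 = 1·3 + 1   → row D = row B − 1·row C = (1, −1, 3)   [check: −1·11 + 3·4 = 1]
  3 = 3·1 + 0   → remainder 0, stop. gcd = 1 (last nonzero row D).
The gcd is 1, so 4 is invertible mod 11. The last nonzero row gives −1·11 + 3·4 = 1, so t = 3. So 4^(−1) ≡ 3 (mod 11). Verify: 4 · 3 = 12 ≡ 1 (mod 11). ✓

Final answer: 4^(−1) ≡ 3 (mod 11)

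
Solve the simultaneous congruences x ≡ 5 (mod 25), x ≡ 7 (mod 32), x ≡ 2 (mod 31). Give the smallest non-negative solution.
x ≡ 23655 (mod 24800); the representative in [0, 24800) is 23655

The moduli 25, 32, 31 are pairwise coprime, so by the CRT there is a unique solution mod 25·32·31 = 24800.
Solve by successive substitution. Start with x ≡ 5 (mod 25).
  Combine with x ≡ 7 (mod 32): write x = 5 + 25·t and require 5 + 25·t ≡ 7 (mod 32), i.e. 25·t ≡ 7 − 5 ≡ 2 (mod 32). Since 25^(−1) ≡ 9 (mod 32), t ≡ 9·2 ≡ 18 (mod 32). So x ≡ 5 + 25·18 = 455 (mod 800).
  Combine with x ≡ 2 (mod 31): write x = 455 + 800·t and require 455 + 800·t ≡ 2 (mod 31), i.e. 800·t ≡ 2 − 455 ≡ 12 (mod 31). Since 800^(−1) ≡ 5 (mod 31) (800 ≡ 25 (mod 31)), t ≡ 5·12 ≡ 29 (mod 31). So x ≡ 455 + 800·29 = 23655 (mod 24800).
Unique solution in [0, 24800): x = 23655.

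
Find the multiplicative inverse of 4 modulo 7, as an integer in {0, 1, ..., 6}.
Apply the extended Euclidean algorithm to (7, 4), tracking rows (r, s, t) with s·7 + t·4 = r. Each division r_prev = q·r_cur + r_new produces the new row as (previous row) − q·(current row):
  row A: (7, 1, 0)   [1·7 + 0·4 = 7]
  row B: (4, 0, 1)   [0·7 + 1·4 = 4]
  7 = 1·4 + 3   → row C = row A − 1·row B = (3, 1, −1)   [check: 1·7 − 1·4 = 3]
  4 = 1·3 + 1   → row D = row B − 1·row C = (1, −1, 2)   [check: −1·7 + 2·4 = 1]
  3 = 3·1 + 0   → remainder 0, stop. gcd = 1 (last nonzero row D).
The gcd is 1, so 4 is invertible mod 7. The last nonzero row gives −1·7 + 2·4 = 1, so t = 2. So 4^(−1) ≡ 2 (mod 7). Verify: 4 · 2 = 8 ≡ 1 (mod 7). ✓

Final answer: 4^(−1) ≡ 2 (mod 7)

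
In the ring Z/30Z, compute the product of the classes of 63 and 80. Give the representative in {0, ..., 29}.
0

Reduce the factors first: 63 ≡ 3, 80 ≡ 20 (mod 30), so 63 · 80 ≡ 3 · 20 (mod 30). 3 · 20 = 60. Dividing by 30: 60 = 2·30 + 0. So (63 · 80) mod 30 = 0.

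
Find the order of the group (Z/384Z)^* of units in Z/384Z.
(Z/384Z)^* consists of the classes a with gcd(a, 384) = 1, so its order is φ(384). φ is multiplicative, with φ(p^e) = p^e − p^(e−1). Factorise 384 = 2^7 · 3. Then
  φ(384) = (2^7 − 2^6) · (3 − 1) = 64 · 2 = 128.
Thus |(Z/384Z)^*| = 128.

Final answer: |(Z/384Z)^*| = 128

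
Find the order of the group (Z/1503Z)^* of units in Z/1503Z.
|(Z/1503Z)^*| = 996

(Z/1503Z)^* consists of the classes a with gcd(a, 1503) = 1, so its order is φ(1503). φ is multiplicative, with φ(p^e) = p^e − p^(e−1). Factorise 1503 = 3^2 · 167. Then
  φ(1503) = (3^2 − 3^1) · (167 − 1) = 6 · 166 = 996.
Thus |(Z/1503Z)^*| = 996.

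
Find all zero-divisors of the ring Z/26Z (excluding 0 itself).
An element a ∈ Z/26Z (with a ≠ 0) is a zero-divisor iff gcd(a, 26) > 1 (because a is a unit precisely when gcd(a, n) = 1, and in Z/nZ every nonzero, non-unit element is a zero-divisor). Scan a = 1, ..., 25 and keep those with gcd(a, 26) > 1:
  gcd(2, 26) = 2, gcd(4, 26) = 2, gcd(6, 26) = 2, gcd(8, 26) = 2, gcd(10, 26) = 2, gcd(12, 26) = 2, gcd(13, 26) = 13, gcd(14, 26) = 2, gcd(16, 26) = 2, gcd(18, 26) = 2, gcd(20, 26) = 2, gcd(22, 26) = 2, gcd(24, 26) = 2.
All other a ∈ {1, ..., 25} have gcd(a, 26) = 1 and are units. So the nonzero zero-divisors are exactly the 13 values of a appearing in this scan.

Final answer: nonzero zero-divisors of Z/26Z = {2, 4, 6, 8, 10, 12, 13, 14, 16, 18, 20, 22, 24}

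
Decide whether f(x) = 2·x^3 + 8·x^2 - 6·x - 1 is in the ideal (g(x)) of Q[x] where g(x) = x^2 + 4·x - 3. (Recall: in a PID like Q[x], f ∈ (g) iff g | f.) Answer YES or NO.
NO

In Q[x] the ideal (g) consists of all multiples of g, so f ∈ (g) iff g | f, i.e. iff the remainder of f on division by g is 0. Divide f by g (g is monic, so eliminate the leading term of the running remainder at each step):
  leading term 2·x^3: subtract (2·x)·g(x) = 2·x^3 + 8·x^2 - 6·x, leaving -1
The remainder r(x) = -1 ≠ 0 (and deg r < deg g), so g ∤ f, i.e. f ∉ (g).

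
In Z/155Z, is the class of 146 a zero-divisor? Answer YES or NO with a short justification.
NO

gcd(146, 155) = 1, so 146 is a unit in Z/155Z (it has a multiplicative inverse). A unit cannot be a zero-divisor: if 146·b ≡ 0 then multiplying both sides by 146^(−1) gives b ≡ 0. So 146 is not a zero-divisor.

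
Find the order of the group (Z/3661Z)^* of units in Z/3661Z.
|(Z/3661Z)^*| = 3132

(Z/3661Z)^* consists of the classes a with gcd(a, 3661) = 1, so its order is φ(3661). φ is multiplicative, with φ(p^e) = p^e − p^(e−1). Factorise 3661 = 7 · 523. Then
  φ(3661) = (7 − 1) · (523 − 1) = 6 · 522 = 3132.
Thus |(Z/3661Z)^*| = 3132.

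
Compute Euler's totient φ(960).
φ(960) = 256

φ is multiplicative, with φ(p^e) = p^e − p^(e−1). Factorise 960 = 2^6 · 3 · 5. Then
  φ(960) = (2^6 − 2^5) · (3 − 1) · (5 − 1) = 32 · 2 · 4 = 256.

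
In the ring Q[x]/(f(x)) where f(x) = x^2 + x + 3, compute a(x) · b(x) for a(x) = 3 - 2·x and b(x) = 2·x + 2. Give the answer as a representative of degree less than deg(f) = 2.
First multiply in Q[x] without reducing: a · b = -4·x^2 + 2·x + 6. Now divide by f(x) = x^2 + x + 3, eliminating the leading term at each step:
  leading term -4·x^2: subtract (-4)·f(x) = -4·x^2 - 4·x - 12, leaving 6·x + 18
The degree is now < 2, so this is the remainder. Hence a · b ≡ 6·x + 18 in Q[x]/(f).

Final answer: a · b ≡ 6·x + 18 (mod f(x))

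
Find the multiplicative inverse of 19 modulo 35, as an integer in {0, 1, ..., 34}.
19^(−1) ≡ 24 (mod 35)

Apply the extended Euclidean algorithm to (35, 19), tracking rows (r, s, t) with s·35 + t·19 = r. Each division r_prev = q·r_cur + r_new produces the new row as (previous row) − q·(current row):
  row A: (35, 1, 0)   [1·35 + 0·19 = 35]
  row B: (19, 0, 1)   [0·35 + 1·19 = 19]
  35 = 1·19 + 16   → row C = row A − 1·row B = (16, 1, −1)   [check: 1·35 − 1·19 = 16]
  19 = 1·16 + 3   → row D = row B − 1·row C = (3, −1, 2)   [check: −1·35 + 2·19 = 3]
  16 = 5·3 + 1   → row E = row C − 5·row D = (1, 6, −11)   [check: 6·35 − 11·19 = 1]
  3 = 3·1 + 0   → remainder 0, stop. gcd = 1 (last nonzero row E).
The gcd is 1, so 19 is invertible mod 35. The last nonzero row gives 6·35 − 11·19 = 1, so t = −11. So 19^(−1) ≡ −11 ≡ 24 (mod 35). Verify: 19 · 24 = 456 ≡ 1 (mod 35). ✓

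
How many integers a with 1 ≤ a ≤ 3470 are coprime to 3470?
1384

The number of a ∈ {1, ..., 3470} with gcd(a, 3470) = 1 is by definition Euler's totient φ(3470). φ is multiplicative, with φ(p^e) = p^e − p^(e−1). Factorise 3470 = 2 · 5 · 347. Then
  φ(3470) = (2 − 1) · (5 − 1) · (347 − 1) = 1 · 4 · 346 = 1384.
So there are 1384 such integers.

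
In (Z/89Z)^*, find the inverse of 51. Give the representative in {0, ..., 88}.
51^(−1) ≡ 7 (mod 89)

Apply the extended Euclidean algorithm to (89, 51), tracking rows (r, s, t) with s·89 + t·51 = r. Each division r_prev = q·r_cur + r_new produces the new row as (previous row) − q·(current row):
  row A: (89, 1, 0)   [1·89 + 0·51 = 89]
  row B: (51, 0, 1)   [0·89 + 1·51 = 51]
  89 = 1·51 + 38   → row C = row A − 1·row B = (38, 1, −1)   [check: 1·89 − 1·51 = 38]
  51 = 1·38 + 13   → row D = row B − 1·row C = (13, −1, 2)   [check: −1·89 + 2·51 = 13]
  38 = 2·13 + 12   → row E = row C − 2·row D = (12, 3, −5)   [check: 3·89 − 5·51 = 12]
  13 = 1·12 + 1   → row F = row D − 1·row E = (1, −4, 7)   [check: −4·89 + 7·51 = 1]
  12 = 12·1 + 0   → remainder 0, stop. gcd = 1 (last nonzero row F).
The gcd is 1, so 51 is invertible mod 89. The last nonzero row gives −4·89 + 7·51 = 1, so t = 7. So 51^(−1) ≡ 7 (mod 89). Verify: 51 · 7 = 357 ≡ 1 (mod 89). ✓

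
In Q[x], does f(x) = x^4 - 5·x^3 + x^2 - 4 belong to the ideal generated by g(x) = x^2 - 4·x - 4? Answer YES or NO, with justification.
In Q[x] the ideal (g) consists of all multiples of g, so f ∈ (g) iff g | f, i.e. iff the remainder of f on division by g is 0. Divide f by g (g is monic, so eliminate the leading term of the running remainder at each step):
  leading term x^4: subtract (x^2)·g(x) = x^4 - 4·x^3 - 4·x^2, leaving -x^3 + 5·x^2 - 4
  leading term -x^3: subtract (-x)·g(x) = -x^3 + 4·x^2 + 4·x, leaving x^2 - 4·x - 4
  leading term x^2: subtract (1)·g(x) = x^2 - 4·x - 4, leaving 0
The remainder is 0, so f(x) = g(x) · h(x) with h(x) = x^2 - x + 1. Hence g | f, i.e. f ∈ (g).

Final answer: YES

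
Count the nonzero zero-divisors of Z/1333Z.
In Z/1333Z each nonzero element is either a unit (gcd with 1333 is 1) or a zero-divisor (gcd > 1). The number of units is φ(1333): factorise 1333 = 31 · 43, so φ(1333) = (31 − 1) · (43 − 1) = 30 · 42 = 1260. The nonzero elements number 1333 − 1 = 1332. Hence the nonzero zero-divisors number 1332 − 1260 = 72.

Final answer: Z/1333Z has 72 nonzero zero-divisors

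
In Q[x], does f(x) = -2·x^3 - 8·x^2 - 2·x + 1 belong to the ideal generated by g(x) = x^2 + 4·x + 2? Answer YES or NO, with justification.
NO

In Q[x] the ideal (g) consists of all multiples of g, so f ∈ (g) iff g | f, i.e. iff the remainder of f on division by g is 0. Divide f by g (g is monic, so eliminate the leading term of the running remainder at each step):
  leading term -2·x^3: subtract (-2·x)·g(x) = -2·x^3 - 8·x^2 - 4·x, leaving 2·x + 1
The remainder r(x) = 2·x + 1 ≠ 0 (and deg r < deg g), so g ∤ f, i.e. f ∉ (g).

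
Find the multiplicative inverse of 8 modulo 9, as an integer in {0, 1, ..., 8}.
Apply the extended Euclidean algorithm to (9, 8), tracking rows (r, s, t) with s·9 + t·8 = r. Each division r_prev = q·r_cur + r_new produces the new row as (previous row) − q·(current row):
  row A: (9, 1, 0)   [1·9 + 0·8 = 9]
  row B: (8, 0, 1)   [0·9 + 1·8 = 8]
  9 = 1·8 + 1   → row C = row A − 1·row B = (1, 1, −1)   [check: 1·9 − 1·8 = 1]
  8 = 8·1 + 0   → remainder 0, stop. gcd = 1 (last nonzero row C).
The gcd is 1, so 8 is invertible mod 9. The last nonzero row gives 1·9 − 1·8 = 1, so t = −1. So 8^(−1) ≡ −1 ≡ 8 (mod 9). Verify: 8 · 8 = 64 ≡ 1 (mod 9). ✓

Final answer: 8^(−1) ≡ 8 (mod 9)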